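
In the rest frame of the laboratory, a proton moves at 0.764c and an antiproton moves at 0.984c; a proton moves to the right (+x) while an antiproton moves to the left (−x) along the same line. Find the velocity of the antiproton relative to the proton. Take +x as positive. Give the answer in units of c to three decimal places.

β_A = 0.764, β_B = -0.984.
Transform to A's frame with the inverse velocity-addition law: u' = (u − v)/(1 − uv/c²), taking u = β_B and v = β_A.
u' = (-0.984 − 0.764) / (1 − (0.764)(-0.984)) = -1.7480/1.7518 = -0.9978.

-0.998c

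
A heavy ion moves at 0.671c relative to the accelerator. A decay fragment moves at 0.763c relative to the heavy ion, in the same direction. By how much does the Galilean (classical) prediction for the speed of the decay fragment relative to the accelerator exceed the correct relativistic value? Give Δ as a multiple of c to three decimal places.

Galilean: u_cl = 0.763 + 0.671 = 1.4340.
Relativistic: u_rel = (0.763 + 0.671) / (1 + 0.763·0.671) = 1.4340/1.5120 = 0.9484.
Δ = 1.4340 − 0.9484 = 0.4856.
(The classical prediction exceeds c; the relativistic result does not.)

Δ = 0.486c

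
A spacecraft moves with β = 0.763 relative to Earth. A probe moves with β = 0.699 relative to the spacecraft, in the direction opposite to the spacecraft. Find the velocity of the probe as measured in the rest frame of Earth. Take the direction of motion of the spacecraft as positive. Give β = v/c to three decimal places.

With v = 0.763 and u' = -0.699 (in units of c),
u = (u' + v)/(1 + u'v/c²):
u = (-0.699 + 0.763) / (1 + (-0.699)·0.763) = 0.0640/0.4667 = 0.1371
(Galilean addition would give +0.064c.)

β = +0.137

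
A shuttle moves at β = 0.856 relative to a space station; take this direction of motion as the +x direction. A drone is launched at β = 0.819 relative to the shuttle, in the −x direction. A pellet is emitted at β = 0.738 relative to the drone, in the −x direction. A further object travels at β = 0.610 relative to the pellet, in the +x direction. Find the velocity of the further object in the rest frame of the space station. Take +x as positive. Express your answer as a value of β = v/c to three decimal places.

Apply u = (u' + v)/(1 + u'v/c²) successively, working outward toward the space station.
Start: velocity of the shuttle relative to the space station = 0.8560c.
Compose with the drone (u' = -0.819 in the shuttle frame): u_1 = (-0.819 + 0.856) / (1 + (-0.819)·0.856) = 0.0370/0.2989 = 0.1238.
Compose with the pellet (u' = -0.738 in the drone frame): u_2 = (-0.738 + 0.124) / (1 + (-0.738)·0.124) = -0.6142/0.9087 = -0.6760.
Compose with the further object (u' = 0.610 in the pellet frame): u_3 = (0.610 + (-0.676)) / (1 + 0.610·(-0.676)) = -0.0660/0.5877 = -0.1123.

β = -0.112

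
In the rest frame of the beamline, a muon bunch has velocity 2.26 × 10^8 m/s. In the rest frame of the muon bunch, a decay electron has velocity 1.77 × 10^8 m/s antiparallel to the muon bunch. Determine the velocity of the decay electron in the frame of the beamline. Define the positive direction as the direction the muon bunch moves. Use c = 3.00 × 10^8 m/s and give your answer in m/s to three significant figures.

In units of c (dividing by 3.00 × 10^8 m/s): v = 0.753, u' = -0.590.
u = (u' + v)/(1 + u'v/c²):
u = (-0.590 + 0.753) / (1 + (-0.590)·0.753) = 0.1633/0.5555 = 0.2940
(Galilean addition would give +0.163c.)
Converting back: u = 0.2940 × 3.00 × 10^8 m/s.

+8.82 × 10^7 m/s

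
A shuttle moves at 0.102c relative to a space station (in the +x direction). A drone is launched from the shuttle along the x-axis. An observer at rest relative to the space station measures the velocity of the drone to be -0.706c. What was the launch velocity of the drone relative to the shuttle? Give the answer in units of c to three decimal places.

Invert the composition law: u' = (u − v)/(1 − uv/c²).
u' = (-0.706 − 0.102) / (1 − (-0.706)(0.102)) = -0.8080/1.0720 = -0.7537.

-0.754c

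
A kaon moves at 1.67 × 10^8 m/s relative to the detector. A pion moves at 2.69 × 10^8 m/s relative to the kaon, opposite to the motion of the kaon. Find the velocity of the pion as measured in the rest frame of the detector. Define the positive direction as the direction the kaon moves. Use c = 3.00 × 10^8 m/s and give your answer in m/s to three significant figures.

-2.04 × 10^8 m/s

In units of c (dividing by 3.00 × 10^8 m/s): v = 0.557, u' = -0.897.
u = (u' + v)/(1 + u'v/c²):
u = (-0.897 + 0.557) / (1 + (-0.897)·0.557) = -0.3400/0.5009 = -0.6788
Converting back: u = -0.6788 × 3.00 × 10^8 m/s.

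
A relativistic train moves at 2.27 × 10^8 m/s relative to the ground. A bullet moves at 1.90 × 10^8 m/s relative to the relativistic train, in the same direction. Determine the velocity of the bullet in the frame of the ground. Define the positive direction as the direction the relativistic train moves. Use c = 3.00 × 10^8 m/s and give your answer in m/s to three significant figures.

In units of c (dividing by 3.00 × 10^8 m/s): v = 0.757, u' = 0.633.
u = (u' + v)/(1 + u'v/c²):
u = (0.633 + 0.757) / (1 + 0.633·0.757) = 1.3900/1.4792 = 0.9397
(Galilean addition would give +1.390c, exceeding c.)
Converting back: u = 0.9397 × 3.00 × 10^8 m/s.

2.82 × 10^8 m/s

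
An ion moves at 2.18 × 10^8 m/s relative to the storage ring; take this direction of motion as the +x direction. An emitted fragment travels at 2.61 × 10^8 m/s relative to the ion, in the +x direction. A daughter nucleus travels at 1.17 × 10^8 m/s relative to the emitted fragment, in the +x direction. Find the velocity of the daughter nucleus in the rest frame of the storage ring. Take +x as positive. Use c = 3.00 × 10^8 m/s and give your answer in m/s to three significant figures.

2.97 × 10^8 m/s

Apply u = (u' + v)/(1 + u'v/c²) successively, working outward toward the storage ring.
(Dividing each given speed by c = 3.00 × 10^8 m/s to work in units of c.)
Start: velocity of the ion relative to the storage ring = 0.7267c.
Compose with the emitted fragment (u' = 0.870 in the ion frame): u_1 = (0.870 + 0.727) / (1 + 0.870·0.727) = 1.5967/1.6322 = 0.9782.
Compose with the daughter nucleus (u' = 0.390 in the emitted fragment frame): u_2 = (0.390 + 0.978) / (1 + 0.390·0.978) = 1.3682/1.3815 = 0.9904.
So u = 0.9904 × 3.00 × 10^8 m/s.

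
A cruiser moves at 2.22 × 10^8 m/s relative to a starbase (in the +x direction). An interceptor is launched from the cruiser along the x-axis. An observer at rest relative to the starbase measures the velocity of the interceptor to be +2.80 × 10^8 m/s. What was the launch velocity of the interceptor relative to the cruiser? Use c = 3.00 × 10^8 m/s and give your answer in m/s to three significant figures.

v = 0.740c, u = 0.933c.
Invert the composition law: u' = (u − v)/(1 − uv/c²).
u' = (0.933 − 0.740) / (1 − (0.933)(0.740)) = 0.1933/0.3093 = 0.6250.
u' = 0.6250 × 3.00 × 10^8 m/s.

+1.88 × 10^8 m/s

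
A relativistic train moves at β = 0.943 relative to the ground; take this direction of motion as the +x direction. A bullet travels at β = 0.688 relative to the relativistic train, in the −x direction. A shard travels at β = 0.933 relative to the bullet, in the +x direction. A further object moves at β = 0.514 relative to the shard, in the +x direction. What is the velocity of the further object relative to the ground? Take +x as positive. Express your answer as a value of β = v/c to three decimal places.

β = +0.996

Apply u = (u' + v)/(1 + u'v/c²) successively, working outward toward the ground.
Start: velocity of the relativistic train relative to the ground = 0.9430c.
Compose with the bullet (u' = -0.688 in the relativistic train frame): u_1 = (-0.688 + 0.943) / (1 + (-0.688)·0.943) = 0.2550/0.3512 = 0.7260.
Compose with the shard (u' = 0.933 in the bullet frame): u_2 = (0.933 + 0.726) / (1 + 0.933·0.726) = 1.6590/1.6774 = 0.9891.
Compose with the further object (u' = 0.514 in the shard frame): u_3 = (0.514 + 0.989) / (1 + 0.514·0.989) = 1.5031/1.5084 = 0.9965.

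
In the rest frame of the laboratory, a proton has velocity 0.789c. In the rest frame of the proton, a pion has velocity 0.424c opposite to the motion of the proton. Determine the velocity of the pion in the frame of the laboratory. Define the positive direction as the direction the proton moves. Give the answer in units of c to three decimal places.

With v = 0.789 and u' = -0.424 (in units of c),
u = (u' + v)/(1 + u'v/c²):
u = (-0.424 + 0.789) / (1 + (-0.424)·0.789) = 0.3650/0.6655 = 0.5485
(Galilean addition would give +0.365c.)

+0.548c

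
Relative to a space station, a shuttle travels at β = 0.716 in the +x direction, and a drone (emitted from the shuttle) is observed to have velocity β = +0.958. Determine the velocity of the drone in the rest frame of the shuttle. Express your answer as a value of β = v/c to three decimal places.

Invert the composition law: u' = (u − v)/(1 − uv/c²).
u' = (0.958 − 0.716) / (1 − (0.958)(0.716)) = 0.2420/0.3141 = 0.7705.

β = +0.771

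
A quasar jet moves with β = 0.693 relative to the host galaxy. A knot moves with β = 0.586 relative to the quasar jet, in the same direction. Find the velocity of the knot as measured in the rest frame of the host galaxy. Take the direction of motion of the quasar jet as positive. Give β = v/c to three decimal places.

With v = 0.693 and u' = 0.586 (in units of c),
u = (u' + v)/(1 + u'v/c²):
u = (0.586 + 0.693) / (1 + 0.586·0.693) = 1.2790/1.4061 = 0.9096
(Galilean addition would give +1.279c, exceeding c.)

β = 0.910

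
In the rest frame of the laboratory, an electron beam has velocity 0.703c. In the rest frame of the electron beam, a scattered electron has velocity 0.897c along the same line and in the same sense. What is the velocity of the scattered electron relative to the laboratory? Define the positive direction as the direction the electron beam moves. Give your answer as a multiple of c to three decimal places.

With v = 0.703 and u' = 0.897 (in units of c),
u = (u' + v)/(1 + u'v/c²):
u = (0.897 + 0.703) / (1 + 0.897·0.703) = 1.6000/1.6306 = 0.9812

0.981c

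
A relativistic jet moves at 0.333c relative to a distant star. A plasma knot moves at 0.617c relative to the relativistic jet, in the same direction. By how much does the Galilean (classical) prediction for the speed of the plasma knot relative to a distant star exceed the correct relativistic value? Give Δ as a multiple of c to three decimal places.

Galilean: u_cl = 0.617 + 0.333 = 0.9500.
Relativistic: u_rel = (0.617 + 0.333) / (1 + 0.617·0.333) = 0.9500/1.2055 = 0.7881.
Δ = 0.9500 − 0.7881 = 0.1619.

Δ = 0.162c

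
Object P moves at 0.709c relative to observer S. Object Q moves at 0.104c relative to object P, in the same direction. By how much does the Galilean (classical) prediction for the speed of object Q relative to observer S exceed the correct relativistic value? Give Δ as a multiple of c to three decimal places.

Galilean: u_cl = 0.104 + 0.709 = 0.8130.
Relativistic: u_rel = (0.104 + 0.709) / (1 + 0.104·0.709) = 0.8130/1.0737 = 0.7572.
Δ = 0.8130 − 0.7572 = 0.0558.

Δ = 0.056c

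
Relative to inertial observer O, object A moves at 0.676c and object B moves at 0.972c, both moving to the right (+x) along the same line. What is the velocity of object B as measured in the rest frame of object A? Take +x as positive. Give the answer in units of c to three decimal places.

+0.863c

β_A = 0.676, β_B = 0.972.
Transform to A's frame with the inverse velocity-addition law: u' = (u − v)/(1 − uv/c²), taking u = β_B and v = β_A.
u' = (0.972 − 0.676) / (1 − (0.676)(0.972)) = 0.2960/0.3429 = 0.8632.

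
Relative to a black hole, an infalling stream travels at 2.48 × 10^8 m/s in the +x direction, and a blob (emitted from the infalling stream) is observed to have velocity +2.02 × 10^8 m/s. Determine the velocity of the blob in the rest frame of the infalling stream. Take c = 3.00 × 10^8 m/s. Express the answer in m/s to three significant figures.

-1.04 × 10^8 m/s

v = 0.827c, u = 0.673c.
Invert the composition law: u' = (u − v)/(1 − uv/c²).
u' = (0.673 − 0.827) / (1 − (0.673)(0.827)) = -0.1533/0.4434 = -0.3458.
u' = -0.3458 × 3.00 × 10^8 m/s.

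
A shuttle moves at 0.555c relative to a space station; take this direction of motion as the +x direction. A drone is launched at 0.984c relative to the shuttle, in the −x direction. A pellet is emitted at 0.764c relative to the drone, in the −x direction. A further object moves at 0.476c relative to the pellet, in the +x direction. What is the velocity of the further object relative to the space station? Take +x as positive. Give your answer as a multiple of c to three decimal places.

-0.979c

Apply u = (u' + v)/(1 + u'v/c²) successively, working outward toward the space station.
Start: velocity of the shuttle relative to the space station = 0.5550c.
Compose with the drone (u' = -0.984 in the shuttle frame): u_1 = (-0.984 + 0.555) / (1 + (-0.984)·0.555) = -0.4290/0.4539 = -0.9452.
Compose with the pellet (u' = -0.764 in the drone frame): u_2 = (-0.764 + (-0.945)) / (1 + (-0.764)·(-0.945)) = -1.7092/1.7221 = -0.9925.
Compose with the further object (u' = 0.476 in the pellet frame): u_3 = (0.476 + (-0.992)) / (1 + 0.476·(-0.992)) = -0.5165/0.5276 = -0.9790.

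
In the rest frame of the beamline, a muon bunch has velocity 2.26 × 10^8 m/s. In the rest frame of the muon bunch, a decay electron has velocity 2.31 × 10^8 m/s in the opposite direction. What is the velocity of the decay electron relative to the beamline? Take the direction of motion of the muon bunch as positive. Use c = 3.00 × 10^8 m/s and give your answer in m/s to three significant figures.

In units of c (dividing by 3.00 × 10^8 m/s): v = 0.753, u' = -0.770.
u = (u' + v)/(1 + u'v/c²):
u = (-0.770 + 0.753) / (1 + (-0.770)·0.753) = -0.0167/0.4199 = -0.0397
(Galilean addition would give -0.017c.)
Converting back: u = -0.0397 × 3.00 × 10^8 m/s.

-1.19 × 10^7 m/s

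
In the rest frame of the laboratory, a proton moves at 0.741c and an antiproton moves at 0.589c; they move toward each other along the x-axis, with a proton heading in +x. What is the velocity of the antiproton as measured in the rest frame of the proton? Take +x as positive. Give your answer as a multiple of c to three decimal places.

β_A = 0.741, β_B = -0.589.
Transform to A's frame with the inverse velocity-addition law: u' = (u − v)/(1 − uv/c²), taking u = β_B and v = β_A.
u' = (-0.589 − 0.741) / (1 − (0.741)(-0.589)) = -1.3300/1.4364 = -0.9259.

-0.926c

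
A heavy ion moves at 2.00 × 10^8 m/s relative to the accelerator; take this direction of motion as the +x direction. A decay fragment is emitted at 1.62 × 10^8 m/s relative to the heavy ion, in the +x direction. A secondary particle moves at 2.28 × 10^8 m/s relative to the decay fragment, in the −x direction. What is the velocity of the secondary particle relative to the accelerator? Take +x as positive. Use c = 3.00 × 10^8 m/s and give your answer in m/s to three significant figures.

+1.17 × 10^8 m/s

Apply u = (u' + v)/(1 + u'v/c²) successively, working outward toward the accelerator.
(Dividing each given speed by c = 3.00 × 10^8 m/s to work in units of c.)
Start: velocity of the heavy ion relative to the accelerator = 0.6667c.
Compose with the decay fragment (u' = 0.540 in the heavy ion frame): u_1 = (0.540 + 0.667) / (1 + 0.540·0.667) = 1.2067/1.3600 = 0.8873.
Compose with the secondary particle (u' = -0.760 in the decay fragment frame): u_2 = (-0.760 + 0.887) / (1 + (-0.760)·0.887) = 0.1273/0.3257 = 0.3907.
So u = 0.3907 × 3.00 × 10^8 m/s.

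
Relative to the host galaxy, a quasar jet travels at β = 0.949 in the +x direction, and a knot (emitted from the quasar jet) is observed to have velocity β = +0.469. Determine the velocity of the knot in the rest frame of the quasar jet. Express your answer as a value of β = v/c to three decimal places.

β = -0.865

Invert the composition law: u' = (u − v)/(1 − uv/c²).
u' = (0.469 − 0.949) / (1 − (0.469)(0.949)) = -0.4800/0.5549 = -0.8650.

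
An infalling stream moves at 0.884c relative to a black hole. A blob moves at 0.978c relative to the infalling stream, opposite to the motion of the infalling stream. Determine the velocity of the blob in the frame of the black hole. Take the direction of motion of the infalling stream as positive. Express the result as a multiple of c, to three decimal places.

-0.694c

With v = 0.884 and u' = -0.978 (in units of c),
u = (u' + v)/(1 + u'v/c²):
u = (-0.978 + 0.884) / (1 + (-0.978)·0.884) = -0.0940/0.1354 = -0.6940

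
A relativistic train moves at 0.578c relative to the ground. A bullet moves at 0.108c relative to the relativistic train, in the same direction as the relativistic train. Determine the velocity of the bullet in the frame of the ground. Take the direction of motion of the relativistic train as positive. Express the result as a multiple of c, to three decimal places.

With v = 0.578 and u' = 0.108 (in units of c),
u = (u' + v)/(1 + u'v/c²):
u = (0.108 + 0.578) / (1 + 0.108·0.578) = 0.6860/1.0624 = 0.6457
(Galilean addition would give +0.686c.)

0.646c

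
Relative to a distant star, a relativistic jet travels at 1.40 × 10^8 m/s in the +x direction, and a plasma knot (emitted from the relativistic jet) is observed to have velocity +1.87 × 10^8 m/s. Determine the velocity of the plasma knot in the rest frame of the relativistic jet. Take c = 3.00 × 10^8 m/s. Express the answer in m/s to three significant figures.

v = 0.467c, u = 0.623c.
Invert the composition law: u' = (u − v)/(1 − uv/c²).
u' = (0.623 − 0.467) / (1 − (0.623)(0.467)) = 0.1567/0.7091 = 0.2209.
u' = 0.2209 × 3.00 × 10^8 m/s.

+6.63 × 10^7 m/s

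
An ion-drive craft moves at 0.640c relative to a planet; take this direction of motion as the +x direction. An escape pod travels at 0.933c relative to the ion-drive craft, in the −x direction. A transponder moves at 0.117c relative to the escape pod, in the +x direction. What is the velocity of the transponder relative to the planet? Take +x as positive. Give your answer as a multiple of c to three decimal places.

-0.667c

Apply u = (u' + v)/(1 + u'v/c²) successively, working outward toward the planet.
Start: velocity of the ion-drive craft relative to the planet = 0.6400c.
Compose with the escape pod (u' = -0.933 in the ion-drive craft frame): u_1 = (-0.933 + 0.640) / (1 + (-0.933)·0.640) = -0.2930/0.4029 = -0.7273.
Compose with the transponder (u' = 0.117 in the escape pod frame): u_2 = (0.117 + (-0.727)) / (1 + 0.117·(-0.727)) = -0.6103/0.9149 = -0.6670.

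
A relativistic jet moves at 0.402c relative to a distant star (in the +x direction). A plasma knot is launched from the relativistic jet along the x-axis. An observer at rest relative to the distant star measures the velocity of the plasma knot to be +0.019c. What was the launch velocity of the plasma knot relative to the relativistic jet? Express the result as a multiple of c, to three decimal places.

Invert the composition law: u' = (u − v)/(1 − uv/c²).
u' = (0.019 − 0.402) / (1 − (0.019)(0.402)) = -0.3830/0.9924 = -0.3859.

-0.386c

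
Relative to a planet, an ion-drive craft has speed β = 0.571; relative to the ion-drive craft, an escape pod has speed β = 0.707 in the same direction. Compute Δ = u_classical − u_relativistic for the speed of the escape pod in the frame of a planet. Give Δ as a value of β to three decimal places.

Δ = 0.368

Galilean: u_cl = 0.707 + 0.571 = 1.2780.
Relativistic: u_rel = (0.707 + 0.571) / (1 + 0.707·0.571) = 1.2780/1.4037 = 0.9105.
Δ = 1.2780 − 0.9105 = 0.3675.
(The classical prediction exceeds c; the relativistic result does not.)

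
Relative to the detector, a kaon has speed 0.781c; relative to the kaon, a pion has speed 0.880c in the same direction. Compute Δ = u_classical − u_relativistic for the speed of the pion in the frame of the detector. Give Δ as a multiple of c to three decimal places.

Galilean: u_cl = 0.880 + 0.781 = 1.6610.
Relativistic: u_rel = (0.880 + 0.781) / (1 + 0.880·0.781) = 1.6610/1.6873 = 0.9844.
Δ = 1.6610 − 0.9844 = 0.6766.
(The classical prediction exceeds c; the relativistic result does not.)

Δ = 0.677c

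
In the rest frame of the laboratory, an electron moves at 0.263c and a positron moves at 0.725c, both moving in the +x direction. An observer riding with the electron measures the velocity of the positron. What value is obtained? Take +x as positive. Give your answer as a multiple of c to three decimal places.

β_A = 0.263, β_B = 0.725.
Transform to A's frame with the inverse velocity-addition law: u' = (u − v)/(1 − uv/c²), taking u = β_B and v = β_A.
u' = (0.725 − 0.263) / (1 − (0.263)(0.725)) = 0.4620/0.8093 = 0.5708.

+0.571c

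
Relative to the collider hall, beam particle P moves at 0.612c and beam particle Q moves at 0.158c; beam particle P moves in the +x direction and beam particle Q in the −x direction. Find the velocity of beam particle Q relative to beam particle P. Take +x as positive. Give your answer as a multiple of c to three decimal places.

-0.702c

β_A = 0.612, β_B = -0.158.
Transform to A's frame with the inverse velocity-addition law: u' = (u − v)/(1 − uv/c²), taking u = β_B and v = β_A.
u' = (-0.158 − 0.612) / (1 − (0.612)(-0.158)) = -0.7700/1.0967 = -0.7021.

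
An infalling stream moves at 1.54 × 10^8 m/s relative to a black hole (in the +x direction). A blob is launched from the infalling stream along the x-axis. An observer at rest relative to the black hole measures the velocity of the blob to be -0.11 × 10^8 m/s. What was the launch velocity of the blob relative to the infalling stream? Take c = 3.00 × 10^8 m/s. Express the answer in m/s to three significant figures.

-1.62 × 10^8 m/s

v = 0.513c, u = -0.037c.
Invert the composition law: u' = (u − v)/(1 − uv/c²).
u' = (-0.037 − 0.513) / (1 − (-0.037)(0.513)) = -0.5500/1.0188 = -0.5398.
u' = -0.5398 × 3.00 × 10^8 m/s.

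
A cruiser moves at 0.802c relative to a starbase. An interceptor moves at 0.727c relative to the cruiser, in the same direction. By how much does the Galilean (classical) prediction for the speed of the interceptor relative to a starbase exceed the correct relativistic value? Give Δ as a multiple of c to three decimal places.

Galilean: u_cl = 0.727 + 0.802 = 1.5290.
Relativistic: u_rel = (0.727 + 0.802) / (1 + 0.727·0.802) = 1.5290/1.5831 = 0.9659.
Δ = 1.5290 − 0.9659 = 0.5631.
(The classical prediction exceeds c; the relativistic result does not.)

Δ = 0.563c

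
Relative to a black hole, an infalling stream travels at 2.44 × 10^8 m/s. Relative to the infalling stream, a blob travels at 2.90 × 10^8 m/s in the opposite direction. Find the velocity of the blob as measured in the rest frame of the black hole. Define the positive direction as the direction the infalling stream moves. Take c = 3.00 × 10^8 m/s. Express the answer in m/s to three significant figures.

-2.15 × 10^8 m/s

In units of c (dividing by 3.00 × 10^8 m/s): v = 0.813, u' = -0.967.
u = (u' + v)/(1 + u'v/c²):
u = (-0.967 + 0.813) / (1 + (-0.967)·0.813) = -0.1533/0.2138 = -0.7173
(Galilean addition would give -0.153c.)
Converting back: u = -0.7173 × 3.00 × 10^8 m/s.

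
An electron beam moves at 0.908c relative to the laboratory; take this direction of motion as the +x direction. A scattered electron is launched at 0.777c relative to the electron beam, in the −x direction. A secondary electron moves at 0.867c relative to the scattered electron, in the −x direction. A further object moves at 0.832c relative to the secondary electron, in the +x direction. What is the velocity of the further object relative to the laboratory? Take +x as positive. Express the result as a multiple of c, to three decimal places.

Apply u = (u' + v)/(1 + u'v/c²) successively, working outward toward the laboratory.
Start: velocity of the electron beam relative to the laboratory = 0.9080c.
Compose with the scattered electron (u' = -0.777 in the electron beam frame): u_1 = (-0.777 + 0.908) / (1 + (-0.777)·0.908) = 0.1310/0.2945 = 0.4448.
Compose with the secondary electron (u' = -0.867 in the scattered electron frame): u_2 = (-0.867 + 0.445) / (1 + (-0.867)·0.445) = -0.4222/0.6143 = -0.6872.
Compose with the further object (u' = 0.832 in the secondary electron frame): u_3 = (0.832 + (-0.687)) / (1 + 0.832·(-0.687)) = 0.1448/0.4283 = 0.3381.

+0.338c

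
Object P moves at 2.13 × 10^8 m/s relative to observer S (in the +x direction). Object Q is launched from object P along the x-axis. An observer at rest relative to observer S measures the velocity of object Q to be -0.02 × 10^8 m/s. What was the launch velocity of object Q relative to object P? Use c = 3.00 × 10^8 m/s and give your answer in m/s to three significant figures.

v = 0.710c, u = -0.007c.
Invert the composition law: u' = (u − v)/(1 − uv/c²).
u' = (-0.007 − 0.710) / (1 − (-0.007)(0.710)) = -0.7167/1.0047 = -0.7133.
u' = -0.7133 × 3.00 × 10^8 m/s.

-2.14 × 10^8 m/s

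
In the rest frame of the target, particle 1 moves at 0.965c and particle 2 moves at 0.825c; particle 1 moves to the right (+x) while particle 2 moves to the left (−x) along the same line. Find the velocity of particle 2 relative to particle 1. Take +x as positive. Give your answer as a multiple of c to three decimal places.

β_A = 0.965, β_B = -0.825.
Transform to A's frame with the inverse velocity-addition law: u' = (u − v)/(1 − uv/c²), taking u = β_B and v = β_A.
u' = (-0.825 − 0.965) / (1 − (0.965)(-0.825)) = -1.7900/1.7961 = -0.9966.

-0.997c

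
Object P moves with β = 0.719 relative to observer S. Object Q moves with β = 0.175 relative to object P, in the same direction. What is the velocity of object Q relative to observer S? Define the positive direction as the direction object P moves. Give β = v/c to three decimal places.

With v = 0.719 and u' = 0.175 (in units of c),
u = (u' + v)/(1 + u'v/c²):
u = (0.175 + 0.719) / (1 + 0.175·0.719) = 0.8940/1.1258 = 0.7941
(Galilean addition would give +0.894c.)

β = 0.794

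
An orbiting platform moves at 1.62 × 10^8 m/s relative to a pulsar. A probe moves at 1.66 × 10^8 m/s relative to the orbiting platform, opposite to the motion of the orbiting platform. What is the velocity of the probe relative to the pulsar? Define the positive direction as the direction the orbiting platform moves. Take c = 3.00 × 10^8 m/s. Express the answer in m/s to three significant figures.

In units of c (dividing by 3.00 × 10^8 m/s): v = 0.540, u' = -0.553.
u = (u' + v)/(1 + u'v/c²):
u = (-0.553 + 0.540) / (1 + (-0.553)·0.540) = -0.0133/0.7012 = -0.0190
Converting back: u = -0.0190 × 3.00 × 10^8 m/s.

-5.70 × 10^6 m/s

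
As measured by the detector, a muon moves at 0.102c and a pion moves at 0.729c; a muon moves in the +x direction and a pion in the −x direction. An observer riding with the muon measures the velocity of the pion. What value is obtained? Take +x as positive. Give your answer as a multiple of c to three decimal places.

β_A = 0.102, β_B = -0.729.
Transform to A's frame with the inverse velocity-addition law: u' = (u − v)/(1 − uv/c²), taking u = β_B and v = β_A.
u' = (-0.729 − 0.102) / (1 − (0.102)(-0.729)) = -0.8310/1.0744 = -0.7735.

-0.773c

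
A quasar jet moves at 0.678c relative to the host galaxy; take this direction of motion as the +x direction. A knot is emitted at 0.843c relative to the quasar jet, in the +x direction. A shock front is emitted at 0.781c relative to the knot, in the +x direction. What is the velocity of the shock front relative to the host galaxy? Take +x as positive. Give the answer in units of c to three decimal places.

0.996c

Apply u = (u' + v)/(1 + u'v/c²) successively, working outward toward the host galaxy.
Start: velocity of the quasar jet relative to the host galaxy = 0.6780c.
Compose with the knot (u' = 0.843 in the quasar jet frame): u_1 = (0.843 + 0.678) / (1 + 0.843·0.678) = 1.5210/1.5716 = 0.9678.
Compose with the shock front (u' = 0.781 in the knot frame): u_2 = (0.781 + 0.968) / (1 + 0.781·0.968) = 1.7488/1.7559 = 0.9960.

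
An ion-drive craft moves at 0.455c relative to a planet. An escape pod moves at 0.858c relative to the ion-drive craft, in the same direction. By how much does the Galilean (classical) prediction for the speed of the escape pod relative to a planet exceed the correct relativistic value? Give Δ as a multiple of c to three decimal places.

Galilean: u_cl = 0.858 + 0.455 = 1.3130.
Relativistic: u_rel = (0.858 + 0.455) / (1 + 0.858·0.455) = 1.3130/1.3904 = 0.9443.
Δ = 1.3130 − 0.9443 = 0.3687.
(The classical prediction exceeds c; the relativistic result does not.)

Δ = 0.369c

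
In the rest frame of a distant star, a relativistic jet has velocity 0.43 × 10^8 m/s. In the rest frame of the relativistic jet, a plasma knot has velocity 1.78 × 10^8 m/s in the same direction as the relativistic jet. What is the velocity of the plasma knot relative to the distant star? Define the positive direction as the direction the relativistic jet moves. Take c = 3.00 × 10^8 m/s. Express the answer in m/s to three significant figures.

2.04 × 10^8 m/s

In units of c (dividing by 3.00 × 10^8 m/s): v = 0.143, u' = 0.593.
u = (u' + v)/(1 + u'v/c²):
u = (0.593 + 0.143) / (1 + 0.593·0.143) = 0.7367/1.0850 = 0.6789
(Galilean addition would give +0.737c.)
Converting back: u = 0.6789 × 3.00 × 10^8 m/s.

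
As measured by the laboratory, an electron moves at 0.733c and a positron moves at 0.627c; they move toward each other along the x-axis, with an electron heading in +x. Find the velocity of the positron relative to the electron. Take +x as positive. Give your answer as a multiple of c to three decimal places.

β_A = 0.733, β_B = -0.627.
Transform to A's frame with the inverse velocity-addition law: u' = (u − v)/(1 − uv/c²), taking u = β_B and v = β_A.
u' = (-0.627 − 0.733) / (1 − (0.733)(-0.627)) = -1.3600/1.4596 = -0.9318.

-0.932c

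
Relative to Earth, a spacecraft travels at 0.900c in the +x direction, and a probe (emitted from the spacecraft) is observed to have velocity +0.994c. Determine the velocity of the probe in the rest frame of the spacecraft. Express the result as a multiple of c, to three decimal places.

+0.892c

Invert the composition law: u' = (u − v)/(1 − uv/c²).
u' = (0.994 − 0.900) / (1 − (0.994)(0.900)) = 0.0940/0.1054 = 0.8918.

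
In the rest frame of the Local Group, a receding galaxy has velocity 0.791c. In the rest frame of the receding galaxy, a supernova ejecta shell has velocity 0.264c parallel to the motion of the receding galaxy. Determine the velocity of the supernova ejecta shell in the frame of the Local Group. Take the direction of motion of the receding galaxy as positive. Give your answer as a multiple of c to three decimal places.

With v = 0.791 and u' = 0.264 (in units of c),
u = (u' + v)/(1 + u'v/c²):
u = (0.264 + 0.791) / (1 + 0.264·0.791) = 1.0550/1.2088 = 0.8727
(Galilean addition would give +1.055c, exceeding c.)

0.873c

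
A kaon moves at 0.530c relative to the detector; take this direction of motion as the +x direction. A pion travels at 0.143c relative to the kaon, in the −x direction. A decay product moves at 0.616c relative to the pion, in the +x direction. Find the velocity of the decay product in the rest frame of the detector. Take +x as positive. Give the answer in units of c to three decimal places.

Apply u = (u' + v)/(1 + u'v/c²) successively, working outward toward the detector.
Start: velocity of the kaon relative to the detector = 0.5300c.
Compose with the pion (u' = -0.143 in the kaon frame): u_1 = (-0.143 + 0.530) / (1 + (-0.143)·0.530) = 0.3870/0.9242 = 0.4187.
Compose with the decay product (u' = 0.616 in the pion frame): u_2 = (0.616 + 0.419) / (1 + 0.616·0.419) = 1.0347/1.2579 = 0.8226.

+0.823c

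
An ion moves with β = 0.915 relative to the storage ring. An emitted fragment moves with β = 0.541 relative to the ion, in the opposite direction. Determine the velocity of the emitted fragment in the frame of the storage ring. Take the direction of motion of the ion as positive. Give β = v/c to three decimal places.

β = +0.741

With v = 0.915 and u' = -0.541 (in units of c),
u = (u' + v)/(1 + u'v/c²):
u = (-0.541 + 0.915) / (1 + (-0.541)·0.915) = 0.3740/0.5050 = 0.7406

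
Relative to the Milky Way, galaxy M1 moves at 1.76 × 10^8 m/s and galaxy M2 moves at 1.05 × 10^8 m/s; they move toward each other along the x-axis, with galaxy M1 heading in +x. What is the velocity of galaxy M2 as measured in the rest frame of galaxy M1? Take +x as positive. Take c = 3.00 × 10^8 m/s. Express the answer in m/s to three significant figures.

β_A = 0.587, β_B = -0.350 (dividing each by c = 3.00 × 10^8 m/s).
Transform to A's frame with the inverse velocity-addition law: u' = (u − v)/(1 − uv/c²), taking u = β_B and v = β_A.
u' = (-0.350 − 0.587) / (1 − (0.587)(-0.350)) = -0.9367/1.2053 = -0.7771.
u' = -0.7771 × 3.00 × 10^8 m/s.

-2.33 × 10^8 m/s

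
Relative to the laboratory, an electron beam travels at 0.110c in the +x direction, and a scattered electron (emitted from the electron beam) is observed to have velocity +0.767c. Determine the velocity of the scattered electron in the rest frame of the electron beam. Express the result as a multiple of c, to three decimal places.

+0.718c

Invert the composition law: u' = (u − v)/(1 − uv/c²).
u' = (0.767 − 0.110) / (1 − (0.767)(0.110)) = 0.6570/0.9156 = 0.7175.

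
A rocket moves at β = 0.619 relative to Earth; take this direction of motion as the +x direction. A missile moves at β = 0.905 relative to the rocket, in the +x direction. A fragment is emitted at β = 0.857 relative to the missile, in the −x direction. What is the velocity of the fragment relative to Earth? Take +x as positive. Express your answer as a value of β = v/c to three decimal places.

β = +0.736

Apply u = (u' + v)/(1 + u'v/c²) successively, working outward toward Earth.
Start: velocity of the rocket relative to Earth = 0.6190c.
Compose with the missile (u' = 0.905 in the rocket frame): u_1 = (0.905 + 0.619) / (1 + 0.905·0.619) = 1.5240/1.5602 = 0.9768.
Compose with the fragment (u' = -0.857 in the missile frame): u_2 = (-0.857 + 0.977) / (1 + (-0.857)·0.977) = 0.1198/0.1629 = 0.7355.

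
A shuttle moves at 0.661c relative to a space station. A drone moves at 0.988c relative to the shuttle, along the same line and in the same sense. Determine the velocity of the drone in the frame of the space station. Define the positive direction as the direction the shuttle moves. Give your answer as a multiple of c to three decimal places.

0.998c

With v = 0.661 and u' = 0.988 (in units of c),
u = (u' + v)/(1 + u'v/c²):
u = (0.988 + 0.661) / (1 + 0.988·0.661) = 1.6490/1.6531 = 0.9975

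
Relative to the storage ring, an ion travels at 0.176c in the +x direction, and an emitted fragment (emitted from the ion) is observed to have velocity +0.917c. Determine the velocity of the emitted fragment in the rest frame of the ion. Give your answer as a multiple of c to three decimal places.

+0.884c

Invert the composition law: u' = (u − v)/(1 − uv/c²).
u' = (0.917 − 0.176) / (1 − (0.917)(0.176)) = 0.7410/0.8386 = 0.8836.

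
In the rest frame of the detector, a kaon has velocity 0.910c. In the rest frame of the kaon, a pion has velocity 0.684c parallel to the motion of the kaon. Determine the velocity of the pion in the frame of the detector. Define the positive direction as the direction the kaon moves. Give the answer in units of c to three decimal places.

0.982c

With v = 0.910 and u' = 0.684 (in units of c),
u = (u' + v)/(1 + u'v/c²):
u = (0.684 + 0.910) / (1 + 0.684·0.910) = 1.5940/1.6224 = 0.9825
(Galilean addition would give +1.594c, exceeding c.)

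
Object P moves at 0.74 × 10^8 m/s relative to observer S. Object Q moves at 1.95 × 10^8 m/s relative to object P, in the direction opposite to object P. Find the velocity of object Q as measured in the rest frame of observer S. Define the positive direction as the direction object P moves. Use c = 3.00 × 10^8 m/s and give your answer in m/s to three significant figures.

-1.44 × 10^8 m/s

In units of c (dividing by 3.00 × 10^8 m/s): v = 0.247, u' = -0.650.
u = (u' + v)/(1 + u'v/c²):
u = (-0.650 + 0.247) / (1 + (-0.650)·0.247) = -0.4033/0.8397 = -0.4803
Converting back: u = -0.4803 × 3.00 × 10^8 m/s.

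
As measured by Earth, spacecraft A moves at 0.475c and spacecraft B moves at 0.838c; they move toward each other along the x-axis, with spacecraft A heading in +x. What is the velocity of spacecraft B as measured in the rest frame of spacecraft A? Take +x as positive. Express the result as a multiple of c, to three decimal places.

β_A = 0.475, β_B = -0.838.
Transform to A's frame with the inverse velocity-addition law: u' = (u − v)/(1 − uv/c²), taking u = β_B and v = β_A.
u' = (-0.838 − 0.475) / (1 − (0.475)(-0.838)) = -1.3130/1.3981 = -0.9392.

-0.939c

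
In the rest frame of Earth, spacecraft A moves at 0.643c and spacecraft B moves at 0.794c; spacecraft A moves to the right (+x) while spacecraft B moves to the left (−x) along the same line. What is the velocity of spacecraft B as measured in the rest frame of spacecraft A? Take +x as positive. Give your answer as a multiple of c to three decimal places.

-0.951c

β_A = 0.643, β_B = -0.794.
Transform to A's frame with the inverse velocity-addition law: u' = (u − v)/(1 − uv/c²), taking u = β_B and v = β_A.
u' = (-0.794 − 0.643) / (1 − (0.643)(-0.794)) = -1.4370/1.5105 = -0.9513.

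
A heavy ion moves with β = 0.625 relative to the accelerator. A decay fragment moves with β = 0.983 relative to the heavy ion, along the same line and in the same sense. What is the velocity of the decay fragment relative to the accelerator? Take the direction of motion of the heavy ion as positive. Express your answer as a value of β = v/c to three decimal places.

β = 0.996

With v = 0.625 and u' = 0.983 (in units of c),
u = (u' + v)/(1 + u'v/c²):
u = (0.983 + 0.625) / (1 + 0.983·0.625) = 1.6080/1.6144 = 0.9961
(Galilean addition would give +1.608c, exceeding c.)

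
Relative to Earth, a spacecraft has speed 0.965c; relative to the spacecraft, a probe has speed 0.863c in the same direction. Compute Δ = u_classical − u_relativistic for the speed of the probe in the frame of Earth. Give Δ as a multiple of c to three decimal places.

Galilean: u_cl = 0.863 + 0.965 = 1.8280.
Relativistic: u_rel = (0.863 + 0.965) / (1 + 0.863·0.965) = 1.8280/1.8328 = 0.9974.
Δ = 1.8280 − 0.9974 = 0.8306.
(The classical prediction exceeds c; the relativistic result does not.)

Δ = 0.831c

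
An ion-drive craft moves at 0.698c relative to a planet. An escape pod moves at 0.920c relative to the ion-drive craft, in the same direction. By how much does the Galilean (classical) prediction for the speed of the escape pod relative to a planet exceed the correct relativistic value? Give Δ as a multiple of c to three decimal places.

Δ = 0.633c

Galilean: u_cl = 0.920 + 0.698 = 1.6180.
Relativistic: u_rel = (0.920 + 0.698) / (1 + 0.920·0.698) = 1.6180/1.6422 = 0.9853.
Δ = 1.6180 − 0.9853 = 0.6327.
(The classical prediction exceeds c; the relativistic result does not.)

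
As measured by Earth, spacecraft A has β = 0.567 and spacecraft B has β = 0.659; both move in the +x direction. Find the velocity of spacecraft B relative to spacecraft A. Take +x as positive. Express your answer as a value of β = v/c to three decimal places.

β_A = 0.567, β_B = 0.659.
Transform to A's frame with the inverse velocity-addition law: u' = (u − v)/(1 − uv/c²), taking u = β_B and v = β_A.
u' = (0.659 − 0.567) / (1 − (0.567)(0.659)) = 0.0920/0.6263 = 0.1469.

β = +0.147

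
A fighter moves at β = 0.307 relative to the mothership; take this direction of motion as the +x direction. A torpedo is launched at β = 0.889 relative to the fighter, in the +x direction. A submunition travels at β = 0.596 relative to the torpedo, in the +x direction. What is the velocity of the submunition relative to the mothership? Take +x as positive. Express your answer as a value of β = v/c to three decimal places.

β = 0.984

Apply u = (u' + v)/(1 + u'v/c²) successively, working outward toward the mothership.
Start: velocity of the fighter relative to the mothership = 0.3070c.
Compose with the torpedo (u' = 0.889 in the fighter frame): u_1 = (0.889 + 0.307) / (1 + 0.889·0.307) = 1.1960/1.2729 = 0.9396.
Compose with the submunition (u' = 0.596 in the torpedo frame): u_2 = (0.596 + 0.940) / (1 + 0.596·0.940) = 1.5356/1.5600 = 0.9843.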